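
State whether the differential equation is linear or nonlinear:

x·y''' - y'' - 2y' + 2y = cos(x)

Linear (y and its derivatives appear to the first power only, no products of y terms)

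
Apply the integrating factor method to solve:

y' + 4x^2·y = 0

Using integrating factor method:

General solution: y = Ce^(-4x^3/3)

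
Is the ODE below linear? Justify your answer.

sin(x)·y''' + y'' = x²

Yes. Linear (y and its derivatives appear to the first power only, no products of y terms)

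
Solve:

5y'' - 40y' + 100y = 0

Characteristic equation: 5r² - 40r + 100 = 0
Divide by 5: r² - 8r + 20 = 0
Roots: r = 4 ± 2i (complex conjugates)
General solution: y = e^(4x)(C₁cos(2x) + C₂sin(2x))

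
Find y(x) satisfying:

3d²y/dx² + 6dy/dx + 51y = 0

Characteristic equation: 3r² + 6r + 51 = 0
Divide by 3: r² + 2r + 17 = 0
Roots: r = -1 ± 4i (complex conjugates)
General solution: y = e^(-x)(C₁cos(4x) + C₂sin(4x))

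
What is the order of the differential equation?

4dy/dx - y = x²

The order is 1 (highest derivative is of order 1).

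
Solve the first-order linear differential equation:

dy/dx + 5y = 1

Using integrating factor method:

General solution: y = 1/5 + Ce^(-5x)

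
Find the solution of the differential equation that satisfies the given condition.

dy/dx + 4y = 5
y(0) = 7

General solution: y = 5/4 + Ce^(-4x)
Applying y(0) = 7: C = 7 - 5/4 = 23/4
Particular solution: y = 5/4 + (23/4)e^(-4x)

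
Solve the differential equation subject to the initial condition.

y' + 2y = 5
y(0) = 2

General solution: y = 5/2 + Ce^(-2x)
Applying y(0) = 2: C = 2 - 5/2 = -1/2
Particular solution: y = 5/2 - (1/2)e^(-2x)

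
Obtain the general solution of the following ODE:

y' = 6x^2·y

Separating variables and integrating:
ln|y| = 2x^3 + C

General solution: y = Ce^(2x^3)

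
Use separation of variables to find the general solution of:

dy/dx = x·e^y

Separating variables and integrating:
-e^(-y) = x²/2 + C

General solution: y = -ln(C - x²/2)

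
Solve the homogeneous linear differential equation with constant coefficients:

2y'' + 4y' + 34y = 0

Characteristic equation: 2r² + 4r + 34 = 0
Divide by 2: r² + 2r + 17 = 0
Roots: r = -1 ± 4i (complex conjugates)
General solution: y = e^(-x)(C₁cos(4x) + C₂sin(4x))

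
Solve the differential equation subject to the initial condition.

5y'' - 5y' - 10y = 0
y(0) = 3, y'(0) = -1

General solution: y = C₁e^(2x) + C₂e^(-x)
Applying ICs: C₁ = 2/3, C₂ = 7/3
Particular solution: y = (2/3)e^(2x) + (7/3)e^(-x)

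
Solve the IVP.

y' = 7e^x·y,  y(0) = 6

General solution: y = Ce^(7e^x)
Applying IC y(0) = 6:
Particular solution: y = 6e^(7(e^x - 1))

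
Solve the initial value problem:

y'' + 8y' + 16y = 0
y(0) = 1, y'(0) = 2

General solution: y = (C₁ + C₂x)e^(-4x)
Repeated root r = -4
Applying ICs: C₁ = 1, C₂ = 6
Particular solution: y = (1 + 6x)e^(-4x)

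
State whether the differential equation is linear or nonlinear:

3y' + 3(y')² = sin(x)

Nonlinear ((y')² term)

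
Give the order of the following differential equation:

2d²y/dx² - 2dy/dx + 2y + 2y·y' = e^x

The order is 2 (highest derivative is of order 2).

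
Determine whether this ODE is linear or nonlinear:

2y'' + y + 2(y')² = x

Nonlinear ((y')² term)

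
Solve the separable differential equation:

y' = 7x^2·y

Separating variables and integrating:
ln|y| = 7x^3/3 + C

General solution: y = Ce^(7x^3/3)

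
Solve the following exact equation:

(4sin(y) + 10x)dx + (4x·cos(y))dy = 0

Verify exactness: ∂M/∂y = ∂N/∂x ✓
Find F(x,y) such that ∂F/∂x = M, ∂F/∂y = N
Solution: 4x·sin(y) + 5x² = C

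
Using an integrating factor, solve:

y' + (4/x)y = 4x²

Using integrating factor method:

General solution: y = (4/7)x^3 + Cx^(-4)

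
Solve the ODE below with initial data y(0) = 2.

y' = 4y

General solution: y = Ce^(4x)
Applying IC y(0) = 2:
Particular solution: y = 2e^(4x)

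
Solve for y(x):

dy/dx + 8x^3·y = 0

Using integrating factor method:

General solution: y = Ce^(-2x^4)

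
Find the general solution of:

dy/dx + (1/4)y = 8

Using integrating factor method:

General solution: y = 32 + Ce^(-x/4)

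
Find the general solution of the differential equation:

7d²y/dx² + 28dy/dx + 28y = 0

Characteristic equation: 7r² + 28r + 28 = 0
Divide by 7: r² + 4r + 4 = 0
Factored: (r + 2)² = 0
Repeated root: r = -2
General solution: y = (C₁ + C₂x)e^(-2x)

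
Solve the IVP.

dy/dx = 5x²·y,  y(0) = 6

General solution: y = Ce^(5x³/3)
Applying IC y(0) = 6:
Particular solution: y = 6e^(5x³/3)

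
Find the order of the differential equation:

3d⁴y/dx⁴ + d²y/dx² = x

The order is 4 (highest derivative is of order 4).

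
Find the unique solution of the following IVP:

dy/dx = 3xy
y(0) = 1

General solution: y = Ce^(3x²/2)
Applying IC y(0) = 1:
Particular solution: y = e^(3x²/2)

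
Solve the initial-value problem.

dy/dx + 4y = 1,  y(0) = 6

General solution: y = 1/4 + Ce^(-4x)
Applying y(0) = 6: C = 6 - 1/4 = 23/4
Particular solution: y = 1/4 + (23/4)e^(-4x)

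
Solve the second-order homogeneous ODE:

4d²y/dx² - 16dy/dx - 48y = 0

Characteristic equation: 4r² - 16r - 48 = 0
Divide by 4: r² - 4r - 12 = 0
Roots: r = 6, -2 (distinct real)
General solution: y = C₁e^(6x) + C₂e^(-2x)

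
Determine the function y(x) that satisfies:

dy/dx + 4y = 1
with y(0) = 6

General solution: y = 1/4 + Ce^(-4x)
Applying y(0) = 6: C = 6 - 1/4 = 23/4
Particular solution: y = 1/4 + (23/4)e^(-4x)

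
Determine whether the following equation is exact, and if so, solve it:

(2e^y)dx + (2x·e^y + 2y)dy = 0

Verify exactness: ∂M/∂y = ∂N/∂x ✓
Find F(x,y) such that ∂F/∂x = M, ∂F/∂y = N
Solution: 2x·e^y + y² = C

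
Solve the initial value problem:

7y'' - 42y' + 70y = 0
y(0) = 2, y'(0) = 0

General solution: y = e^(3x)(C₁cos(x) + C₂sin(x))
Complex roots r = 3 ± i
Applying ICs: C₁ = 2, C₂ = -6
Particular solution: y = e^(3x)(2cos(x) - 6sin(x))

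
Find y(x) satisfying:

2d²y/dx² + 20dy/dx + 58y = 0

Characteristic equation: 2r² + 20r + 58 = 0
Divide by 2: r² + 10r + 29 = 0
Roots: r = -5 ± 2i (complex conjugates)
General solution: y = e^(-5x)(C₁cos(2x) + C₂sin(2x))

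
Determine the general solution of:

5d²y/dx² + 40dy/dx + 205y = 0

Characteristic equation: 5r² + 40r + 205 = 0
Divide by 5: r² + 8r + 41 = 0
Roots: r = -4 ± 5i (complex conjugates)
General solution: y = e^(-4x)(C₁cos(5x) + C₂sin(5x))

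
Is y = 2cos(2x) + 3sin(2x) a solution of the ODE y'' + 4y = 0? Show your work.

Verification:
y'' = -8cos(2x) - 12sin(2x)
y'' + 4y = 0 ✓

Yes, it is a solution.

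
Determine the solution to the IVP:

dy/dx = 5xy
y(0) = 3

General solution: y = Ce^(5x²/2)
Applying IC y(0) = 3:
Particular solution: y = 3e^(5x²/2)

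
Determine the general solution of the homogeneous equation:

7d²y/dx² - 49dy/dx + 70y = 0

Characteristic equation: 7r² - 49r + 70 = 0
Divide by 7: r² - 7r + 10 = 0
Roots: r = 2, 5 (distinct real)
General solution: y = C₁e^(2x) + C₂e^(5x)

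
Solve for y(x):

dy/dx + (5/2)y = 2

Using integrating factor method:

General solution: y = 4/5 + Ce^(-5x/2)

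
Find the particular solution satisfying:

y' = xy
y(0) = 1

General solution: y = Ce^(x²/2)
Applying IC y(0) = 1:
Particular solution: y = e^(x²/2)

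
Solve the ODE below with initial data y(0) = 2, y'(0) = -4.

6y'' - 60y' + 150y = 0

General solution: y = (C₁ + C₂x)e^(5x)
Repeated root r = 5
Applying ICs: C₁ = 2, C₂ = -14
Particular solution: y = (2 - 14x)e^(5x)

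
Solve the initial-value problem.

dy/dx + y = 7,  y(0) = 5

General solution: y = 7 + Ce^(-x)
Applying y(0) = 5: C = 5 - 7 = -2
Particular solution: y = 7 - 2e^(-x)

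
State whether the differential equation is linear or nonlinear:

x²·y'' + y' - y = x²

Linear (y and its derivatives appear to the first power only, no products of y terms)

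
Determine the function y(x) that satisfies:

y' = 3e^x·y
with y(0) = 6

General solution: y = Ce^(3e^x)
Applying IC y(0) = 6:
Particular solution: y = 6e^(3(e^x - 1))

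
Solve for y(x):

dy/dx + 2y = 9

Using integrating factor method:

General solution: y = 9/2 + Ce^(-2x)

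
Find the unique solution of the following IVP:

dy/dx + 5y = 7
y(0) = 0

General solution: y = 7/5 + Ce^(-5x)
Applying y(0) = 0: C = 0 - 7/5 = -7/5
Particular solution: y = 7/5 - (7/5)e^(-5x)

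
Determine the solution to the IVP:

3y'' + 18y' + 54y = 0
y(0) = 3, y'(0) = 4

General solution: y = e^(-3x)(C₁cos(3x) + C₂sin(3x))
Complex roots r = -3 ± 3i
Applying ICs: C₁ = 3, C₂ = 13/3
Particular solution: y = e^(-3x)(3cos(3x) + (13/3)sin(3x))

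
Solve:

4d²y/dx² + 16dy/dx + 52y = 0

Characteristic equation: 4r² + 16r + 52 = 0
Divide by 4: r² + 4r + 13 = 0
Roots: r = -2 ± 3i (complex conjugates)
General solution: y = e^(-2x)(C₁cos(3x) + C₂sin(3x))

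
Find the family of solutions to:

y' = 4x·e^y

Separating variables and integrating:
-e^(-y) = 2x² + C

General solution: y = -ln(C - 2x²)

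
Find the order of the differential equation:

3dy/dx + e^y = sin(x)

The order is 1 (highest derivative is of order 1).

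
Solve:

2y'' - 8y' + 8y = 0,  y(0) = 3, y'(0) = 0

General solution: y = (C₁ + C₂x)e^(2x)
Repeated root r = 2
Applying ICs: C₁ = 3, C₂ = -6
Particular solution: y = (3 - 6x)e^(2x)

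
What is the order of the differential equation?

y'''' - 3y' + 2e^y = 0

The order is 4 (highest derivative is of order 4).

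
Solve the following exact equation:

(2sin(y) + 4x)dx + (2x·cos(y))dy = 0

Verify exactness: ∂M/∂y = ∂N/∂x ✓
Find F(x,y) such that ∂F/∂x = M, ∂F/∂y = N
Solution: 2x·sin(y) + 2x² = C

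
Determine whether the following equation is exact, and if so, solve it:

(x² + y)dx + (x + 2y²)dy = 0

Verify exactness: ∂M/∂y = ∂N/∂x ✓
Find F(x,y) such that ∂F/∂x = M, ∂F/∂y = N
Solution: x³/3 + xy + 2y³/3 = C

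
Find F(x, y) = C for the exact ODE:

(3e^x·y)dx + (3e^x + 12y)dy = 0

Verify exactness: ∂M/∂y = ∂N/∂x ✓
Find F(x,y) such that ∂F/∂x = M, ∂F/∂y = N
Solution: 3e^x·y + 6y² = C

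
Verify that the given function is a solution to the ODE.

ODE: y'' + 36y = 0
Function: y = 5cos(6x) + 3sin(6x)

Verification:
y'' = -180cos(6x) - 108sin(6x)
y'' + 36y = 0 ✓

Yes, it is a solution.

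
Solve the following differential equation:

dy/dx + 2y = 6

Using integrating factor method:

General solution: y = 3 + Ce^(-2x)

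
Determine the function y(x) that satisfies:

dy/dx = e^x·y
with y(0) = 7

General solution: y = Ce^(e^x)
Applying IC y(0) = 7:
Particular solution: y = 7e^(e^x - 1)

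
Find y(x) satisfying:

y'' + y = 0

Characteristic equation: r² + 1 = 0
Roots: r = ±i (complex conjugates)
General solution: y = C₁cos(x) + C₂sin(x)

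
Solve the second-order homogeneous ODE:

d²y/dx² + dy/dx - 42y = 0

Characteristic equation: r² + r - 42 = 0
Roots: r = 6, -7 (distinct real)
General solution: y = C₁e^(6x) + C₂e^(-7x)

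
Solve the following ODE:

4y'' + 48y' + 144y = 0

Characteristic equation: 4r² + 48r + 144 = 0
Divide by 4: r² + 12r + 36 = 0
Factored: (r + 6)² = 0
Repeated root: r = -6
General solution: y = (C₁ + C₂x)e^(-6x)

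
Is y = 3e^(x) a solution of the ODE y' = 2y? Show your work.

Verification:
y = 3e^(x)
y' = 3e^(x)
But 2y = 6e^(x)
y' ≠ 2y — the derivative does not match

No, it is not a solution.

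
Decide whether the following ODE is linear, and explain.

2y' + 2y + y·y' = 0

Nonlinear (product y·y')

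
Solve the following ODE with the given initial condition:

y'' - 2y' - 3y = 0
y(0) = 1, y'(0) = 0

General solution: y = C₁e^(3x) + C₂e^(-x)
Applying ICs: C₁ = 1/4, C₂ = 3/4
Particular solution: y = (1/4)e^(3x) + (3/4)e^(-x)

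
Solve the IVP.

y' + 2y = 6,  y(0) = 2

General solution: y = 3 + Ce^(-2x)
Applying y(0) = 2: C = 2 - 3 = -1
Particular solution: y = 3 - e^(-2x)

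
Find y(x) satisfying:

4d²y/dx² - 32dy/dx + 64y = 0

Characteristic equation: 4r² - 32r + 64 = 0
Divide by 4: r² - 8r + 16 = 0
Factored: (r - 4)² = 0
Repeated root: r = 4
General solution: y = (C₁ + C₂x)e^(4x)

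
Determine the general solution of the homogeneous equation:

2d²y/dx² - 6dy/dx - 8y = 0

Characteristic equation: 2r² - 6r - 8 = 0
Divide by 2: r² - 3r - 4 = 0
Roots: r = 4, -1 (distinct real)
General solution: y = C₁e^(4x) + C₂e^(-x)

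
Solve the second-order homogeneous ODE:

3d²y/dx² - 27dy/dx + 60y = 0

Characteristic equation: 3r² - 27r + 60 = 0
Divide by 3: r² - 9r + 20 = 0
Roots: r = 5, 4 (distinct real)
General solution: y = C₁e^(5x) + C₂e^(4x)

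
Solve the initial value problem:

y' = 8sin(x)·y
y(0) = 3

General solution: y = Ce^(-8cos(x))
Applying IC y(0) = 3:
Particular solution: y = 3e^(8(1-cos(x)))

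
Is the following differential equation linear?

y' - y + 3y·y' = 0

No. Nonlinear (product y·y')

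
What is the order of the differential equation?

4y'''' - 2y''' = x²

The order is 4 (highest derivative is of order 4).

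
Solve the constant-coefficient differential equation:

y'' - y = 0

Characteristic equation: r² - 1 = 0
Roots: r = 1, -1 (distinct real)
General solution: y = C₁e^x + C₂e^(-x)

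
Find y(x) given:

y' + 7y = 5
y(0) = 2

General solution: y = 5/7 + Ce^(-7x)
Applying y(0) = 2: C = 2 - 5/7 = 9/7
Particular solution: y = 5/7 + (9/7)e^(-7x)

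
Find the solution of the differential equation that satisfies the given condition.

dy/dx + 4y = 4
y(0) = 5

General solution: y = 1 + Ce^(-4x)
Applying y(0) = 5: C = 5 - 1 = 4
Particular solution: y = 1 + 4e^(-4x)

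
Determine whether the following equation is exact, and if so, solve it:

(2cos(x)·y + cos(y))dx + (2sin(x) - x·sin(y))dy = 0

Verify exactness: ∂M/∂y = ∂N/∂x ✓
Find F(x,y) such that ∂F/∂x = M, ∂F/∂y = N
Solution: 2sin(x)·y + x·cos(y) = C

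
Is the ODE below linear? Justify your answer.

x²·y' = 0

Yes. Linear (y and its derivatives appear to the first power only, no products of y terms)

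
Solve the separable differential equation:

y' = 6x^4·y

Separating variables and integrating:
ln|y| = 6x^5/5 + C

General solution: y = Ce^(6x^5/5)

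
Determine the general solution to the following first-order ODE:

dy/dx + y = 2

Using integrating factor method:

General solution: y = 2 + Ce^(-x)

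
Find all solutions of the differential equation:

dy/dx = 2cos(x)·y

Separating variables and integrating:
ln|y| = 2sin(x) + C

General solution: y = Ce^(2sin(x))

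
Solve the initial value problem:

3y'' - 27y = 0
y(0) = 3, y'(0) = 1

General solution: y = C₁e^(3x) + C₂e^(-3x)
Applying ICs: C₁ = 5/3, C₂ = 4/3
Particular solution: y = (5/3)e^(3x) + (4/3)e^(-3x)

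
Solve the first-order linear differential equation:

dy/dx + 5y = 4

Using integrating factor method:

General solution: y = 4/5 + Ce^(-5x)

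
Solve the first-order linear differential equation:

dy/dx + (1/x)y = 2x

Using integrating factor method:

General solution: y = (2/3)x^2 + C/x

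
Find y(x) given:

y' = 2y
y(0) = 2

General solution: y = Ce^(2x)
Applying IC y(0) = 2:
Particular solution: y = 2e^(2x)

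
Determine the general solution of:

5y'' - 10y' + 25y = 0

Characteristic equation: 5r² - 10r + 25 = 0
Divide by 5: r² - 2r + 5 = 0
Roots: r = 1 ± 2i (complex conjugates)
General solution: y = e^x(C₁cos(2x) + C₂sin(2x))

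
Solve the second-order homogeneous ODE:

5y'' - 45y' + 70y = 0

Characteristic equation: 5r² - 45r + 70 = 0
Divide by 5: r² - 9r + 14 = 0
Roots: r = 2, 7 (distinct real)
General solution: y = C₁e^(2x) + C₂e^(7x)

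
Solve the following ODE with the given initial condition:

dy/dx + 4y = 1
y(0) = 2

General solution: y = 1/4 + Ce^(-4x)
Applying y(0) = 2: C = 2 - 1/4 = 7/4
Particular solution: y = 1/4 + (7/4)e^(-4x)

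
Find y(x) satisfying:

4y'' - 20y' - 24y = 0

Characteristic equation: 4r² - 20r - 24 = 0
Divide by 4: r² - 5r - 6 = 0
Roots: r = 6, -1 (distinct real)
General solution: y = C₁e^(6x) + C₂e^(-x)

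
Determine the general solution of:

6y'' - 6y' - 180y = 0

Characteristic equation: 6r² - 6r - 180 = 0
Divide by 6: r² - r - 30 = 0
Roots: r = 6, -5 (distinct real)
General solution: y = C₁e^(6x) + C₂e^(-5x)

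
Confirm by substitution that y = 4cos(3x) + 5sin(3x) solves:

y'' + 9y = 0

Verification:
y'' = -36cos(3x) - 45sin(3x)
y'' + 9y = 0 ✓

Yes, it is a solution.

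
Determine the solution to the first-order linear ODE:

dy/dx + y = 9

Using integrating factor method:

General solution: y = 9 + Ce^(-x)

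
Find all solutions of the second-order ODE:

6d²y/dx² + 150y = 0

Characteristic equation: 6r² + 150 = 0
Divide by 6: r² + 25 = 0
Roots: r = ±5i (complex conjugates)
General solution: y = C₁cos(5x) + C₂sin(5x)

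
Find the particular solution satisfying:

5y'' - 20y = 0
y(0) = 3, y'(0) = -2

General solution: y = C₁e^(2x) + C₂e^(-2x)
Applying ICs: C₁ = 1, C₂ = 2
Particular solution: y = e^(2x) + 2e^(-2x)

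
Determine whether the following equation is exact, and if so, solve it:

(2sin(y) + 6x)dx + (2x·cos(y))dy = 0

Verify exactness: ∂M/∂y = ∂N/∂x ✓
Find F(x,y) such that ∂F/∂x = M, ∂F/∂y = N
Solution: 2x·sin(y) + 3x² = C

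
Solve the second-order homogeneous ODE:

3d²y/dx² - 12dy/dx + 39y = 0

Characteristic equation: 3r² - 12r + 39 = 0
Divide by 3: r² - 4r + 13 = 0
Roots: r = 2 ± 3i (complex conjugates)
General solution: y = e^(2x)(C₁cos(3x) + C₂sin(3x))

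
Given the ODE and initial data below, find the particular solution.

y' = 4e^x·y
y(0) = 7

General solution: y = Ce^(4e^x)
Applying IC y(0) = 7:
Particular solution: y = 7e^(4(e^x - 1))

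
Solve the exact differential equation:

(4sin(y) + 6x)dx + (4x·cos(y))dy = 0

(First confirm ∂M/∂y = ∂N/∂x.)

Verify exactness: ∂M/∂y = ∂N/∂x ✓
Find F(x,y) such that ∂F/∂x = M, ∂F/∂y = N
Solution: 4x·sin(y) + 3x² = C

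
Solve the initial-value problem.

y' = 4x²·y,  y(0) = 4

General solution: y = Ce^(4x³/3)
Applying IC y(0) = 4:
Particular solution: y = 4e^(4x³/3)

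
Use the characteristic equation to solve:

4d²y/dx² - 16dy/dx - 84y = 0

Characteristic equation: 4r² - 16r - 84 = 0
Divide by 4: r² - 4r - 21 = 0
Roots: r = 7, -3 (distinct real)
General solution: y = C₁e^(7x) + C₂e^(-3x)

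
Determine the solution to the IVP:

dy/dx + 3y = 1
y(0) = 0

General solution: y = 1/3 + Ce^(-3x)
Applying y(0) = 0: C = 0 - 1/3 = -1/3
Particular solution: y = 1/3 - (1/3)e^(-3x)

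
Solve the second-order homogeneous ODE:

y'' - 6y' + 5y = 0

Characteristic equation: r² - 6r + 5 = 0
Roots: r = 5, 1 (distinct real)
General solution: y = C₁e^(5x) + C₂e^x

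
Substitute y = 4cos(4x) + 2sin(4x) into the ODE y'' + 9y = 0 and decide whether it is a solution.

Verification:
y'' = -64cos(4x) - 32sin(4x)
y'' + 9y ≠ 0 (frequency mismatch: got 16 instead of 9)

No, it is not a solution.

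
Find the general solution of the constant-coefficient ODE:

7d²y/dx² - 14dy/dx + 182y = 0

Characteristic equation: 7r² - 14r + 182 = 0
Divide by 7: r² - 2r + 26 = 0
Roots: r = 1 ± 5i (complex conjugates)
General solution: y = e^x(C₁cos(5x) + C₂sin(5x))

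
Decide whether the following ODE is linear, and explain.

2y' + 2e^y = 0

Nonlinear (e^y is nonlinear in y)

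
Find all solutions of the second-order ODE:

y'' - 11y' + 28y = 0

Characteristic equation: r² - 11r + 28 = 0
Roots: r = 7, 4 (distinct real)
General solution: y = C₁e^(7x) + C₂e^(4x)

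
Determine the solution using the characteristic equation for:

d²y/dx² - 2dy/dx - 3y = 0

Characteristic equation: r² - 2r - 3 = 0
Roots: r = 3, -1 (distinct real)
General solution: y = C₁e^(3x) + C₂e^(-x)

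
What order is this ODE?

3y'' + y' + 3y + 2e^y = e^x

The order is 2 (highest derivative is of order 2).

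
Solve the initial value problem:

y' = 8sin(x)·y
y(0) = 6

General solution: y = Ce^(-8cos(x))
Applying IC y(0) = 6:
Particular solution: y = 6e^(8(1-cos(x)))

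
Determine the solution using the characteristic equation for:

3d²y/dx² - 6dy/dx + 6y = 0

Characteristic equation: 3r² - 6r + 6 = 0
Divide by 3: r² - 2r + 2 = 0
Roots: r = 1 ± i (complex conjugates)
General solution: y = e^x(C₁cos(x) + C₂sin(x))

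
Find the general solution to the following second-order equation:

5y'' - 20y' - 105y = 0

Characteristic equation: 5r² - 20r - 105 = 0
Divide by 5: r² - 4r - 21 = 0
Roots: r = 7, -3 (distinct real)
General solution: y = C₁e^(7x) + C₂e^(-3x)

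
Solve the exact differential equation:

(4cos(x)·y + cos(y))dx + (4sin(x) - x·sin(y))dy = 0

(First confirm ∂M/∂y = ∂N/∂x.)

Verify exactness: ∂M/∂y = ∂N/∂x ✓
Find F(x,y) such that ∂F/∂x = M, ∂F/∂y = N
Solution: 4sin(x)·y + x·cos(y) = C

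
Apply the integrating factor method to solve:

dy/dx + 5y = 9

Using integrating factor method:

General solution: y = 9/5 + Ce^(-5x)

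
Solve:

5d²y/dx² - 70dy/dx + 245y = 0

Characteristic equation: 5r² - 70r + 245 = 0
Divide by 5: r² - 14r + 49 = 0
Factored: (r - 7)² = 0
Repeated root: r = 7
General solution: y = (C₁ + C₂x)e^(7x)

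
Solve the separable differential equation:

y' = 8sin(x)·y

Separating variables and integrating:
ln|y| = -8cos(x) + C

General solution: y = Ce^(-8cos(x))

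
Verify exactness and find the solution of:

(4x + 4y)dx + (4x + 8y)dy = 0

Verify exactness: ∂M/∂y = ∂N/∂x ✓
Find F(x,y) such that ∂F/∂x = M, ∂F/∂y = N
Solution: 2x² + 4xy + 4y² = C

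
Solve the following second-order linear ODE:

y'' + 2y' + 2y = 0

Characteristic equation: r² + 2r + 2 = 0
Roots: r = -1 ± i (complex conjugates)
General solution: y = e^(-x)(C₁cos(x) + C₂sin(x))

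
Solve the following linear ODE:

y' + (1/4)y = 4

Using integrating factor method:

General solution: y = 16 + Ce^(-x/4)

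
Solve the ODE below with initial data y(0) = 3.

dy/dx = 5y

General solution: y = Ce^(5x)
Applying IC y(0) = 3:
Particular solution: y = 3e^(5x)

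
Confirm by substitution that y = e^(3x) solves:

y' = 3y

Verification:
y = e^(3x)
y' = 3e^(3x)
3y = 3e^(3x)
y' = 3y ✓

Yes, it is a solution.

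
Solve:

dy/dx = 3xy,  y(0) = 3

General solution: y = Ce^(3x²/2)
Applying IC y(0) = 3:
Particular solution: y = 3e^(3x²/2)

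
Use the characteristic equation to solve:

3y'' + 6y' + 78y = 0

Characteristic equation: 3r² + 6r + 78 = 0
Divide by 3: r² + 2r + 26 = 0
Roots: r = -1 ± 5i (complex conjugates)
General solution: y = e^(-x)(C₁cos(5x) + C₂sin(5x))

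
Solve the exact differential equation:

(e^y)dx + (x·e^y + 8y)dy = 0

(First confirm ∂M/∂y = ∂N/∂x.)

Verify exactness: ∂M/∂y = ∂N/∂x ✓
Find F(x,y) such that ∂F/∂x = M, ∂F/∂y = N
Solution: x·e^y + 4y² = C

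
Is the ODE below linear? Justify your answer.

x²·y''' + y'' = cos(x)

Yes. Linear (y and its derivatives appear to the first power only, no products of y terms)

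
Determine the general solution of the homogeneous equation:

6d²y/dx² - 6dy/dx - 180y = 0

Characteristic equation: 6r² - 6r - 180 = 0
Divide by 6: r² - r - 30 = 0
Roots: r = 6, -5 (distinct real)
General solution: y = C₁e^(6x) + C₂e^(-5x)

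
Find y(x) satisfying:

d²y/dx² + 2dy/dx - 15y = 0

Characteristic equation: r² + 2r - 15 = 0
Roots: r = 3, -5 (distinct real)
General solution: y = C₁e^(3x) + C₂e^(-5x)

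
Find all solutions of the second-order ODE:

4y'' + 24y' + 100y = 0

Characteristic equation: 4r² + 24r + 100 = 0
Divide by 4: r² + 6r + 25 = 0
Roots: r = -3 ± 4i (complex conjugates)
General solution: y = e^(-3x)(C₁cos(4x) + C₂sin(4x))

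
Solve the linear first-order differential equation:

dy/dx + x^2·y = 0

Using integrating factor method:

General solution: y = Ce^(-x^3/3)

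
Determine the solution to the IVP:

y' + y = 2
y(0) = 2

General solution: y = 2 + Ce^(-x)
Applying y(0) = 2: C = 2 - 2 = 0
Particular solution: y = 2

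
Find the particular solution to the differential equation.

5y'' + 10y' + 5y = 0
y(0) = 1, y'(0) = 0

General solution: y = (C₁ + C₂x)e^(-x)
Repeated root r = -1
Applying ICs: C₁ = 1, C₂ = 1
Particular solution: y = (1 + x)e^(-x)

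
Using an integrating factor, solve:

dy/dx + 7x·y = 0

Using integrating factor method:

General solution: y = Ce^(-7x^2/2)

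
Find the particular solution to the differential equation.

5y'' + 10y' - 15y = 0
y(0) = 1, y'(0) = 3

General solution: y = C₁e^x + C₂e^(-3x)
Applying ICs: C₁ = 3/2, C₂ = -1/2
Particular solution: y = (3/2)e^x - (1/2)e^(-3x)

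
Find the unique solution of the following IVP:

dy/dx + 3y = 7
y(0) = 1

General solution: y = 7/3 + Ce^(-3x)
Applying y(0) = 1: C = 1 - 7/3 = -4/3
Particular solution: y = 7/3 - (4/3)e^(-3x)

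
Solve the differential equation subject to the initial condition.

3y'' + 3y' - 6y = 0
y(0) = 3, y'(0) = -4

General solution: y = C₁e^x + C₂e^(-2x)
Applying ICs: C₁ = 2/3, C₂ = 7/3
Particular solution: y = (2/3)e^x + (7/3)e^(-2x)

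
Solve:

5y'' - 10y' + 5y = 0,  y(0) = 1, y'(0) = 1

General solution: y = (C₁ + C₂x)e^x
Repeated root r = 1
Applying ICs: C₁ = 1, C₂ = 0
Particular solution: y = e^x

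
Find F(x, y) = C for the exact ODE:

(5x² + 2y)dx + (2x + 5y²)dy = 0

Verify exactness: ∂M/∂y = ∂N/∂x ✓
Find F(x,y) such that ∂F/∂x = M, ∂F/∂y = N
Solution: 5x³/3 + 2xy + 5y³/3 = C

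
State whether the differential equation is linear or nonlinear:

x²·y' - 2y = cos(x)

Linear (y and its derivatives appear to the first power only, no products of y terms)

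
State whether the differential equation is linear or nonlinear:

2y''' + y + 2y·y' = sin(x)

Nonlinear (product y·y')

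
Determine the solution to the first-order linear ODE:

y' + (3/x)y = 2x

Using integrating factor method:

General solution: y = (2/5)x^2 + Cx^(-3)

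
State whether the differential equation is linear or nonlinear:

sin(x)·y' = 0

Linear (y and its derivatives appear to the first power only, no products of y terms)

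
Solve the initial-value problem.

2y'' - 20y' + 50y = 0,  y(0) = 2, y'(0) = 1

General solution: y = (C₁ + C₂x)e^(5x)
Repeated root r = 5
Applying ICs: C₁ = 2, C₂ = -9
Particular solution: y = (2 - 9x)e^(5x)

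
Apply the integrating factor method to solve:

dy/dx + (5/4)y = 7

Using integrating factor method:

General solution: y = 28/5 + Ce^(-5x/4)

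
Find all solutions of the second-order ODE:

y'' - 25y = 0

Characteristic equation: r² - 25 = 0
Roots: r = 5, -5 (distinct real)
General solution: y = C₁e^(5x) + C₂e^(-5x)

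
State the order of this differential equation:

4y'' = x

The order is 2 (highest derivative is of order 2).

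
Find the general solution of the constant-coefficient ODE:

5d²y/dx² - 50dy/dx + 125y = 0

Characteristic equation: 5r² - 50r + 125 = 0
Divide by 5: r² - 10r + 25 = 0
Factored: (r - 5)² = 0
Repeated root: r = 5
General solution: y = (C₁ + C₂x)e^(5x)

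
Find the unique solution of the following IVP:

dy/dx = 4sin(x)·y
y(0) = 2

General solution: y = Ce^(-4cos(x))
Applying IC y(0) = 2:
Particular solution: y = 2e^(4(1-cos(x)))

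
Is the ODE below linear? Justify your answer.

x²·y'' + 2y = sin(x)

Yes. Linear (y and its derivatives appear to the first power only, no products of y terms)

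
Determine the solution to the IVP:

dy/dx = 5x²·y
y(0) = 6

General solution: y = Ce^(5x³/3)
Applying IC y(0) = 6:
Particular solution: y = 6e^(5x³/3)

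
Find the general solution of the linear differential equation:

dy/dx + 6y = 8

Using integrating factor method:

General solution: y = 4/3 + Ce^(-6x)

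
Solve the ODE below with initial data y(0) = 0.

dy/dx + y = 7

General solution: y = 7 + Ce^(-x)
Applying y(0) = 0: C = 0 - 7 = -7
Particular solution: y = 7 - 7e^(-x)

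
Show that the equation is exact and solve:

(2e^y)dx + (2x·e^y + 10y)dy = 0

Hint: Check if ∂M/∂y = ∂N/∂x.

Verify exactness: ∂M/∂y = ∂N/∂x ✓
Find F(x,y) such that ∂F/∂x = M, ∂F/∂y = N
Solution: 2x·e^y + 5y² = C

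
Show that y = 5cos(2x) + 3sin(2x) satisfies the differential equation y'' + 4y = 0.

Verification:
y'' = -20cos(2x) - 12sin(2x)
y'' + 4y = 0 ✓

Yes, it is a solution.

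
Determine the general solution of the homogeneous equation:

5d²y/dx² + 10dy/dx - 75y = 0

Characteristic equation: 5r² + 10r - 75 = 0
Divide by 5: r² + 2r - 15 = 0
Roots: r = 3, -5 (distinct real)
General solution: y = C₁e^(3x) + C₂e^(-5x)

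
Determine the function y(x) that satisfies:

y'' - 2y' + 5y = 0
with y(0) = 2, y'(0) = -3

General solution: y = e^x(C₁cos(2x) + C₂sin(2x))
Complex roots r = 1 ± 2i
Applying ICs: C₁ = 2, C₂ = -5/2
Particular solution: y = e^x(2cos(2x) - (5/2)sin(2x))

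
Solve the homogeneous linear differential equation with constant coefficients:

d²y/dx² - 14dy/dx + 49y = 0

Characteristic equation: r² - 14r + 49 = 0
Factored: (r - 7)² = 0
Repeated root: r = 7
General solution: y = (C₁ + C₂x)e^(7x)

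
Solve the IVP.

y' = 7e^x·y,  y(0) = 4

General solution: y = Ce^(7e^x)
Applying IC y(0) = 4:
Particular solution: y = 4e^(7(e^x - 1))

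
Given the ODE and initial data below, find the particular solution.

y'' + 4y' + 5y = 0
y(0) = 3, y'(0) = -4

General solution: y = e^(-2x)(C₁cos(x) + C₂sin(x))
Complex roots r = -2 ± i
Applying ICs: C₁ = 3, C₂ = 2
Particular solution: y = e^(-2x)(3cos(x) + 2sin(x))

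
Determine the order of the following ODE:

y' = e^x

The order is 1 (highest derivative is of order 1).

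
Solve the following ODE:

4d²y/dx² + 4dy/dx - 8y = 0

Characteristic equation: 4r² + 4r - 8 = 0
Divide by 4: r² + r - 2 = 0
Roots: r = 1, -2 (distinct real)
General solution: y = C₁e^x + C₂e^(-2x)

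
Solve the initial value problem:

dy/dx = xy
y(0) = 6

General solution: y = Ce^(x²/2)
Applying IC y(0) = 6:
Particular solution: y = 6e^(x²/2)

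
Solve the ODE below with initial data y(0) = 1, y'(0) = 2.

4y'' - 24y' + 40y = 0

General solution: y = e^(3x)(C₁cos(x) + C₂sin(x))
Complex roots r = 3 ± i
Applying ICs: C₁ = 1, C₂ = -1
Particular solution: y = e^(3x)(cos(x) - sin(x))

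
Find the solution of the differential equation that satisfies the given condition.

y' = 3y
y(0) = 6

General solution: y = Ce^(3x)
Applying IC y(0) = 6:
Particular solution: y = 6e^(3x)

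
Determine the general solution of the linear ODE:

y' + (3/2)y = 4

Using integrating factor method:

General solution: y = 8/3 + Ce^(-3x/2)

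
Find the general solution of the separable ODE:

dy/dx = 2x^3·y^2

Separating variables and integrating:
-1/y = x^4/2 + C

General solution: y^-1 = (-1/2)x^4 + C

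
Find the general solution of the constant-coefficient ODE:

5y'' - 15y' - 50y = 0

Characteristic equation: 5r² - 15r - 50 = 0
Divide by 5: r² - 3r - 10 = 0
Roots: r = 5, -2 (distinct real)
General solution: y = C₁e^(5x) + C₂e^(-2x)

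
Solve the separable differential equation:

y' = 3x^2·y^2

Separating variables and integrating:
-1/y = x^3 + C

General solution: y^-1 = -x^3 + C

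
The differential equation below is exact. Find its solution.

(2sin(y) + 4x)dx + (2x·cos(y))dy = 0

Verify exactness: ∂M/∂y = ∂N/∂x ✓
Find F(x,y) such that ∂F/∂x = M, ∂F/∂y = N
Solution: 2x·sin(y) + 2x² = C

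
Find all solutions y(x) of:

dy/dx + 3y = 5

Using integrating factor method:

General solution: y = 5/3 + Ce^(-3x)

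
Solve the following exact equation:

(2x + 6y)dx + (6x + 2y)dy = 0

Verify exactness: ∂M/∂y = ∂N/∂x ✓
Find F(x,y) such that ∂F/∂x = M, ∂F/∂y = N
Solution: x² + 6xy + y² = C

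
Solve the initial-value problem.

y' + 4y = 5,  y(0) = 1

General solution: y = 5/4 + Ce^(-4x)
Applying y(0) = 1: C = 1 - 5/4 = -1/4
Particular solution: y = 5/4 - (1/4)e^(-4x)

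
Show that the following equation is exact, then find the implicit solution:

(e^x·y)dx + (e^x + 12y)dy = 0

Verify exactness: ∂M/∂y = ∂N/∂x ✓
Find F(x,y) such that ∂F/∂x = M, ∂F/∂y = N
Solution: e^x·y + 6y² = C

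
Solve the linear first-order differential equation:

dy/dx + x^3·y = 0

Using integrating factor method:

General solution: y = Ce^(-x^4/4)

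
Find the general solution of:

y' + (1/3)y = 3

Using integrating factor method:

General solution: y = 9 + Ce^(-x/3)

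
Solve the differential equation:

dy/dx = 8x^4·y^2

Separating variables and integrating:
-1/y = 8x^5/5 + C

General solution: y^-1 = (-8/5)x^5 + C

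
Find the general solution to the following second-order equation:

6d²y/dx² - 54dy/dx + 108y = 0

Characteristic equation: 6r² - 54r + 108 = 0
Divide by 6: r² - 9r + 18 = 0
Roots: r = 3, 6 (distinct real)
General solution: y = C₁e^(3x) + C₂e^(6x)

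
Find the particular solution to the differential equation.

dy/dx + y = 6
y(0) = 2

General solution: y = 6 + Ce^(-x)
Applying y(0) = 2: C = 2 - 6 = -4
Particular solution: y = 6 - 4e^(-x)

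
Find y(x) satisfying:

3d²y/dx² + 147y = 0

Characteristic equation: 3r² + 147 = 0
Divide by 3: r² + 49 = 0
Roots: r = ±7i (complex conjugates)
General solution: y = C₁cos(7x) + C₂sin(7x)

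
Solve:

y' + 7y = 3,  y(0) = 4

General solution: y = 3/7 + Ce^(-7x)
Applying y(0) = 4: C = 4 - 3/7 = 25/7
Particular solution: y = 3/7 + (25/7)e^(-7x)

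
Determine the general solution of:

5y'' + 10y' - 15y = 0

Characteristic equation: 5r² + 10r - 15 = 0
Divide by 5: r² + 2r - 3 = 0
Roots: r = 1, -3 (distinct real)
General solution: y = C₁e^x + C₂e^(-3x)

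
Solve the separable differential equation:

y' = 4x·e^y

Separating variables and integrating:
-e^(-y) = 2x² + C

General solution: y = -ln(C - 2x²)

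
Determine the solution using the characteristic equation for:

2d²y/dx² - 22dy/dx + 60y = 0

Characteristic equation: 2r² - 22r + 60 = 0
Divide by 2: r² - 11r + 30 = 0
Roots: r = 5, 6 (distinct real)
General solution: y = C₁e^(5x) + C₂e^(6x)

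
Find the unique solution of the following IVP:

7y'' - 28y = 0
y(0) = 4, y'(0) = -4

General solution: y = C₁e^(2x) + C₂e^(-2x)
Applying ICs: C₁ = 1, C₂ = 3
Particular solution: y = e^(2x) + 3e^(-2x)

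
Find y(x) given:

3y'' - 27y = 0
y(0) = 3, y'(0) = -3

General solution: y = C₁e^(3x) + C₂e^(-3x)
Applying ICs: C₁ = 1, C₂ = 2
Particular solution: y = e^(3x) + 2e^(-3x)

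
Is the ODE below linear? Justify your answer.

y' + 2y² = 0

No. Nonlinear (y² term)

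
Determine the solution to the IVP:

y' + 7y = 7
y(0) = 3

General solution: y = 1 + Ce^(-7x)
Applying y(0) = 3: C = 3 - 1 = 2
Particular solution: y = 1 + 2e^(-7x)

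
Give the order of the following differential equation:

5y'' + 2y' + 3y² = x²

The order is 2 (highest derivative is of order 2).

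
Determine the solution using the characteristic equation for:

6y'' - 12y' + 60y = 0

Characteristic equation: 6r² - 12r + 60 = 0
Divide by 6: r² - 2r + 10 = 0
Roots: r = 1 ± 3i (complex conjugates)
General solution: y = e^x(C₁cos(3x) + C₂sin(3x))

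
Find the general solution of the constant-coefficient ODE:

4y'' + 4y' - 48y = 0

Characteristic equation: 4r² + 4r - 48 = 0
Divide by 4: r² + r - 12 = 0
Roots: r = 3, -4 (distinct real)
General solution: y = C₁e^(3x) + C₂e^(-4x)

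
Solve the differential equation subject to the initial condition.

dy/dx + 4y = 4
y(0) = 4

General solution: y = 1 + Ce^(-4x)
Applying y(0) = 4: C = 4 - 1 = 3
Particular solution: y = 1 + 3e^(-4x)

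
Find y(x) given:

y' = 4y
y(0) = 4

General solution: y = Ce^(4x)
Applying IC y(0) = 4:
Particular solution: y = 4e^(4x)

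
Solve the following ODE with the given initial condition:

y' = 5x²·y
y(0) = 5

General solution: y = Ce^(5x³/3)
Applying IC y(0) = 5:
Particular solution: y = 5e^(5x³/3)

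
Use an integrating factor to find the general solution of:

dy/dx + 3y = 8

Using integrating factor method:

General solution: y = 8/3 + Ce^(-3x)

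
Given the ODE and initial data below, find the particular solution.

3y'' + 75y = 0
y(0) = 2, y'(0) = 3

General solution: y = C₁cos(5x) + C₂sin(5x)
Complex roots r = ±5i
Applying ICs: C₁ = 2, C₂ = 3/5
Particular solution: y = 2cos(5x) + (3/5)sin(5x)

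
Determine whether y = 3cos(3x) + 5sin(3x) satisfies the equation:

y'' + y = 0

Verification:
y'' = -27cos(3x) - 45sin(3x)
y'' + y ≠ 0 (frequency mismatch: got 9 instead of 1)

No, it is not a solution.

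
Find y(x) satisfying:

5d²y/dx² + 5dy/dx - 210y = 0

Characteristic equation: 5r² + 5r - 210 = 0
Divide by 5: r² + r - 42 = 0
Roots: r = 6, -7 (distinct real)
General solution: y = C₁e^(6x) + C₂e^(-7x)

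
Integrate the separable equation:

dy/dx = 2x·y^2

Separating variables and integrating:
-1/y = x^2 + C

General solution: y^-1 = -x^2 + C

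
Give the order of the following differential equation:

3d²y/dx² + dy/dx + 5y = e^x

The order is 2 (highest derivative is of order 2).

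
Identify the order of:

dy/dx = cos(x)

The order is 1 (highest derivative is of order 1).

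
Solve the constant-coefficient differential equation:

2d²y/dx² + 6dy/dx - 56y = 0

Characteristic equation: 2r² + 6r - 56 = 0
Divide by 2: r² + 3r - 28 = 0
Roots: r = 4, -7 (distinct real)
General solution: y = C₁e^(4x) + C₂e^(-7x)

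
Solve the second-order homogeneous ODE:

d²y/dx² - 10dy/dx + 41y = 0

Characteristic equation: r² - 10r + 41 = 0
Roots: r = 5 ± 4i (complex conjugates)
General solution: y = e^(5x)(C₁cos(4x) + C₂sin(4x))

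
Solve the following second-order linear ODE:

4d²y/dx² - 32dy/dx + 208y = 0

Characteristic equation: 4r² - 32r + 208 = 0
Divide by 4: r² - 8r + 52 = 0
Roots: r = 4 ± 6i (complex conjugates)
General solution: y = e^(4x)(C₁cos(6x) + C₂sin(6x))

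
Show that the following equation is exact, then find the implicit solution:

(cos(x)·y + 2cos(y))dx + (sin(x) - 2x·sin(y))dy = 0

Verify exactness: ∂M/∂y = ∂N/∂x ✓
Find F(x,y) such that ∂F/∂x = M, ∂F/∂y = N
Solution: sin(x)·y + 2x·cos(y) = C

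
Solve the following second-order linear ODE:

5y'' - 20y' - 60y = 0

Characteristic equation: 5r² - 20r - 60 = 0
Divide by 5: r² - 4r - 12 = 0
Roots: r = 6, -2 (distinct real)
General solution: y = C₁e^(6x) + C₂e^(-2x)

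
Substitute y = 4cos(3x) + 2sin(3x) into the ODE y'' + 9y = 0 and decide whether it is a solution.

Verification:
y'' = -36cos(3x) - 18sin(3x)
y'' + 9y = 0 ✓

Yes, it is a solution.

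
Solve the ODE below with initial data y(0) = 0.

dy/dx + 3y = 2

General solution: y = 2/3 + Ce^(-3x)
Applying y(0) = 0: C = 0 - 2/3 = -2/3
Particular solution: y = 2/3 - (2/3)e^(-3x)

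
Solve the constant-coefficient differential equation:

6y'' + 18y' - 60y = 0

Characteristic equation: 6r² + 18r - 60 = 0
Divide by 6: r² + 3r - 10 = 0
Roots: r = 2, -5 (distinct real)
General solution: y = C₁e^(2x) + C₂e^(-5x)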